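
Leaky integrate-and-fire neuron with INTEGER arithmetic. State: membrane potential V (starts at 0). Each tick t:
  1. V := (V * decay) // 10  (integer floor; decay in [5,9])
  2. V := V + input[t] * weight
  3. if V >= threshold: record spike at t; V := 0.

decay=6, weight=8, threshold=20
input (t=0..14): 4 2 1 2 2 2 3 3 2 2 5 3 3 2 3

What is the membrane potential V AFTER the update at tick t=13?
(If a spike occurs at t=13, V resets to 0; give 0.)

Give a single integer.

Answer: 16

Derivation:
t=0: input=4 -> V=0 FIRE
t=1: input=2 -> V=16
t=2: input=1 -> V=17
t=3: input=2 -> V=0 FIRE
t=4: input=2 -> V=16
t=5: input=2 -> V=0 FIRE
t=6: input=3 -> V=0 FIRE
t=7: input=3 -> V=0 FIRE
t=8: input=2 -> V=16
t=9: input=2 -> V=0 FIRE
t=10: input=5 -> V=0 FIRE
t=11: input=3 -> V=0 FIRE
t=12: input=3 -> V=0 FIRE
t=13: input=2 -> V=16
t=14: input=3 -> V=0 FIRE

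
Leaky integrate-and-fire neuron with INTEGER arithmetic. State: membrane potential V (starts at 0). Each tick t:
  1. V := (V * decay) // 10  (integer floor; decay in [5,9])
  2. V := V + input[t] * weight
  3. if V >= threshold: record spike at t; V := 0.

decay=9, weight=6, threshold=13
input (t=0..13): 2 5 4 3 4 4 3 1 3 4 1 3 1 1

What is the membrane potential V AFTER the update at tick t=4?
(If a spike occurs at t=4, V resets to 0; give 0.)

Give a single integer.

t=0: input=2 -> V=12
t=1: input=5 -> V=0 FIRE
t=2: input=4 -> V=0 FIRE
t=3: input=3 -> V=0 FIRE
t=4: input=4 -> V=0 FIRE
t=5: input=4 -> V=0 FIRE
t=6: input=3 -> V=0 FIRE
t=7: input=1 -> V=6
t=8: input=3 -> V=0 FIRE
t=9: input=4 -> V=0 FIRE
t=10: input=1 -> V=6
t=11: input=3 -> V=0 FIRE
t=12: input=1 -> V=6
t=13: input=1 -> V=11

Answer: 0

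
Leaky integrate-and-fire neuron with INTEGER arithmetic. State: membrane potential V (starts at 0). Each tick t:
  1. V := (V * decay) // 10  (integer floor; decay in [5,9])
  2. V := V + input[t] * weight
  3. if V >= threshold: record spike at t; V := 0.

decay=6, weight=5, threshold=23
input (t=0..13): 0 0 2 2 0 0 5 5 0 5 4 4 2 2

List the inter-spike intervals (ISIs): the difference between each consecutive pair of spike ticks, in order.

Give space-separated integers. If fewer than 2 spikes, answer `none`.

t=0: input=0 -> V=0
t=1: input=0 -> V=0
t=2: input=2 -> V=10
t=3: input=2 -> V=16
t=4: input=0 -> V=9
t=5: input=0 -> V=5
t=6: input=5 -> V=0 FIRE
t=7: input=5 -> V=0 FIRE
t=8: input=0 -> V=0
t=9: input=5 -> V=0 FIRE
t=10: input=4 -> V=20
t=11: input=4 -> V=0 FIRE
t=12: input=2 -> V=10
t=13: input=2 -> V=16

Answer: 1 2 2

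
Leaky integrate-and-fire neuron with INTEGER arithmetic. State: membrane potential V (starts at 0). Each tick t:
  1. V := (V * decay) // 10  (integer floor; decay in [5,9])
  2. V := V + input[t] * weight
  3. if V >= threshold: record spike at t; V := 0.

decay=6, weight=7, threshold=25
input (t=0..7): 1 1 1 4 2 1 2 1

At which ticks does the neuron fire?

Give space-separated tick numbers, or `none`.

Answer: 3

Derivation:
t=0: input=1 -> V=7
t=1: input=1 -> V=11
t=2: input=1 -> V=13
t=3: input=4 -> V=0 FIRE
t=4: input=2 -> V=14
t=5: input=1 -> V=15
t=6: input=2 -> V=23
t=7: input=1 -> V=20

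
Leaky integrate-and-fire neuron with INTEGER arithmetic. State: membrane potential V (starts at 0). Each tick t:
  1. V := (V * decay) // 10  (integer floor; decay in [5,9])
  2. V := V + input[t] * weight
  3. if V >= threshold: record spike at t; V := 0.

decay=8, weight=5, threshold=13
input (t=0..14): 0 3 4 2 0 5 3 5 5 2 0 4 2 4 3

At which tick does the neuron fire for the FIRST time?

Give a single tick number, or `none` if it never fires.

t=0: input=0 -> V=0
t=1: input=3 -> V=0 FIRE
t=2: input=4 -> V=0 FIRE
t=3: input=2 -> V=10
t=4: input=0 -> V=8
t=5: input=5 -> V=0 FIRE
t=6: input=3 -> V=0 FIRE
t=7: input=5 -> V=0 FIRE
t=8: input=5 -> V=0 FIRE
t=9: input=2 -> V=10
t=10: input=0 -> V=8
t=11: input=4 -> V=0 FIRE
t=12: input=2 -> V=10
t=13: input=4 -> V=0 FIRE
t=14: input=3 -> V=0 FIRE

Answer: 1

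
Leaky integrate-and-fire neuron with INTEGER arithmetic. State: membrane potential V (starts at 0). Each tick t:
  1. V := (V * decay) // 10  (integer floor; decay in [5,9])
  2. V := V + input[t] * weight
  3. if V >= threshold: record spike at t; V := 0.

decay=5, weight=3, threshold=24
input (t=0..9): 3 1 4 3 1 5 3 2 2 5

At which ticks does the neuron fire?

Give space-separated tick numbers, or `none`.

Answer: none

Derivation:
t=0: input=3 -> V=9
t=1: input=1 -> V=7
t=2: input=4 -> V=15
t=3: input=3 -> V=16
t=4: input=1 -> V=11
t=5: input=5 -> V=20
t=6: input=3 -> V=19
t=7: input=2 -> V=15
t=8: input=2 -> V=13
t=9: input=5 -> V=21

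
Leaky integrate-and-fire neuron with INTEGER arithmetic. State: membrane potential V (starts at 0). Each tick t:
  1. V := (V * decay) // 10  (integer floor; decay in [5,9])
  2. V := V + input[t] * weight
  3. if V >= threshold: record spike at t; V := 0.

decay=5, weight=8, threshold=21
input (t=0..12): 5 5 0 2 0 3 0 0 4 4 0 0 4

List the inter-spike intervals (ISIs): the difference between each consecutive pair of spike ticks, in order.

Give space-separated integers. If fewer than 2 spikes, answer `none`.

t=0: input=5 -> V=0 FIRE
t=1: input=5 -> V=0 FIRE
t=2: input=0 -> V=0
t=3: input=2 -> V=16
t=4: input=0 -> V=8
t=5: input=3 -> V=0 FIRE
t=6: input=0 -> V=0
t=7: input=0 -> V=0
t=8: input=4 -> V=0 FIRE
t=9: input=4 -> V=0 FIRE
t=10: input=0 -> V=0
t=11: input=0 -> V=0
t=12: input=4 -> V=0 FIRE

Answer: 1 4 3 1 3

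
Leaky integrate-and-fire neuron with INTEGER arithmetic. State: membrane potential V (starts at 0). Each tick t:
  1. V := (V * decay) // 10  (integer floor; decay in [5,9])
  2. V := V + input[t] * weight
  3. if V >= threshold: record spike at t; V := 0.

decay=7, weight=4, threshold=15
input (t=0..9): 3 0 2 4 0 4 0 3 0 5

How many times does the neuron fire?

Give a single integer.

t=0: input=3 -> V=12
t=1: input=0 -> V=8
t=2: input=2 -> V=13
t=3: input=4 -> V=0 FIRE
t=4: input=0 -> V=0
t=5: input=4 -> V=0 FIRE
t=6: input=0 -> V=0
t=7: input=3 -> V=12
t=8: input=0 -> V=8
t=9: input=5 -> V=0 FIRE

Answer: 3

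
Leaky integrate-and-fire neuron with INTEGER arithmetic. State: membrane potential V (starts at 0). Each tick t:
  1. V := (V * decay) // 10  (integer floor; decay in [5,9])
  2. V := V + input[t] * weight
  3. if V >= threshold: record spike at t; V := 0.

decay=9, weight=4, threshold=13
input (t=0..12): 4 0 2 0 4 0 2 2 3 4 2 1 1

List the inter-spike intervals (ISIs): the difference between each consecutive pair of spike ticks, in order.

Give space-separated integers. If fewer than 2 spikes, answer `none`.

Answer: 4 3 2 3

Derivation:
t=0: input=4 -> V=0 FIRE
t=1: input=0 -> V=0
t=2: input=2 -> V=8
t=3: input=0 -> V=7
t=4: input=4 -> V=0 FIRE
t=5: input=0 -> V=0
t=6: input=2 -> V=8
t=7: input=2 -> V=0 FIRE
t=8: input=3 -> V=12
t=9: input=4 -> V=0 FIRE
t=10: input=2 -> V=8
t=11: input=1 -> V=11
t=12: input=1 -> V=0 FIRE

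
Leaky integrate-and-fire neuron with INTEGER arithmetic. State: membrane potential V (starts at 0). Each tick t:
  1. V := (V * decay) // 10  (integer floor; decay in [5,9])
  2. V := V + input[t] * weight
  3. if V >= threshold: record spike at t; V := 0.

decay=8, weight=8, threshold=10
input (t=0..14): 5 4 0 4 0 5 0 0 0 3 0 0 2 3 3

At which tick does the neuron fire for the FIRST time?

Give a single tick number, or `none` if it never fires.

Answer: 0

Derivation:
t=0: input=5 -> V=0 FIRE
t=1: input=4 -> V=0 FIRE
t=2: input=0 -> V=0
t=3: input=4 -> V=0 FIRE
t=4: input=0 -> V=0
t=5: input=5 -> V=0 FIRE
t=6: input=0 -> V=0
t=7: input=0 -> V=0
t=8: input=0 -> V=0
t=9: input=3 -> V=0 FIRE
t=10: input=0 -> V=0
t=11: input=0 -> V=0
t=12: input=2 -> V=0 FIRE
t=13: input=3 -> V=0 FIRE
t=14: input=3 -> V=0 FIRE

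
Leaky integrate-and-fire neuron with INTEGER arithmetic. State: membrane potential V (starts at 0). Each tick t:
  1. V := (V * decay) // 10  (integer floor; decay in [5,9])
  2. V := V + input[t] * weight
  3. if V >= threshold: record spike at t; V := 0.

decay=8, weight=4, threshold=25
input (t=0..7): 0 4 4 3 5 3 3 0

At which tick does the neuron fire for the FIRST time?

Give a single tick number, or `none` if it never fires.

t=0: input=0 -> V=0
t=1: input=4 -> V=16
t=2: input=4 -> V=0 FIRE
t=3: input=3 -> V=12
t=4: input=5 -> V=0 FIRE
t=5: input=3 -> V=12
t=6: input=3 -> V=21
t=7: input=0 -> V=16

Answer: 2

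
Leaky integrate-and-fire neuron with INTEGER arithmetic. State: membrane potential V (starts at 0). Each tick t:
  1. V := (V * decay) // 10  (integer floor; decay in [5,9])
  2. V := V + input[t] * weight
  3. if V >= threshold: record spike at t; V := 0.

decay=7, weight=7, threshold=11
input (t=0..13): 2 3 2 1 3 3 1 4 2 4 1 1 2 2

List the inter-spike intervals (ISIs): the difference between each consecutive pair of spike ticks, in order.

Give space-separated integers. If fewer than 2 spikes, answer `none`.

Answer: 1 1 2 1 2 1 1 2 1 1

Derivation:
t=0: input=2 -> V=0 FIRE
t=1: input=3 -> V=0 FIRE
t=2: input=2 -> V=0 FIRE
t=3: input=1 -> V=7
t=4: input=3 -> V=0 FIRE
t=5: input=3 -> V=0 FIRE
t=6: input=1 -> V=7
t=7: input=4 -> V=0 FIRE
t=8: input=2 -> V=0 FIRE
t=9: input=4 -> V=0 FIRE
t=10: input=1 -> V=7
t=11: input=1 -> V=0 FIRE
t=12: input=2 -> V=0 FIRE
t=13: input=2 -> V=0 FIRE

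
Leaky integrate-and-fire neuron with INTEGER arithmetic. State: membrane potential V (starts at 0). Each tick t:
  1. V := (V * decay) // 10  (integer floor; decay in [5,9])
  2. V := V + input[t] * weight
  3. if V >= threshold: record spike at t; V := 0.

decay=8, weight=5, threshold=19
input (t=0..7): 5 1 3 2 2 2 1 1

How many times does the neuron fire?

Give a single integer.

t=0: input=5 -> V=0 FIRE
t=1: input=1 -> V=5
t=2: input=3 -> V=0 FIRE
t=3: input=2 -> V=10
t=4: input=2 -> V=18
t=5: input=2 -> V=0 FIRE
t=6: input=1 -> V=5
t=7: input=1 -> V=9

Answer: 3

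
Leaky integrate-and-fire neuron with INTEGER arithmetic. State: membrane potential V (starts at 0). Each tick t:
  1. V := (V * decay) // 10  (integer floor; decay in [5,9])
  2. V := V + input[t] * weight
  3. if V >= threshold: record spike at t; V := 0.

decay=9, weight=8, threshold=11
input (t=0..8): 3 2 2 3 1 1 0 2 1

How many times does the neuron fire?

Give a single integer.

Answer: 6

Derivation:
t=0: input=3 -> V=0 FIRE
t=1: input=2 -> V=0 FIRE
t=2: input=2 -> V=0 FIRE
t=3: input=3 -> V=0 FIRE
t=4: input=1 -> V=8
t=5: input=1 -> V=0 FIRE
t=6: input=0 -> V=0
t=7: input=2 -> V=0 FIRE
t=8: input=1 -> V=8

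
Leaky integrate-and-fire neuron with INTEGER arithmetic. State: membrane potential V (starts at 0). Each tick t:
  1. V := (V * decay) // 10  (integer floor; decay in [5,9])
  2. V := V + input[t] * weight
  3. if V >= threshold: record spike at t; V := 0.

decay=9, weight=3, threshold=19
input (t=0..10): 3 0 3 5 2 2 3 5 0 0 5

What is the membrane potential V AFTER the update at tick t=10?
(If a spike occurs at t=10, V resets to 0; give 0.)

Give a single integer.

t=0: input=3 -> V=9
t=1: input=0 -> V=8
t=2: input=3 -> V=16
t=3: input=5 -> V=0 FIRE
t=4: input=2 -> V=6
t=5: input=2 -> V=11
t=6: input=3 -> V=18
t=7: input=5 -> V=0 FIRE
t=8: input=0 -> V=0
t=9: input=0 -> V=0
t=10: input=5 -> V=15

Answer: 15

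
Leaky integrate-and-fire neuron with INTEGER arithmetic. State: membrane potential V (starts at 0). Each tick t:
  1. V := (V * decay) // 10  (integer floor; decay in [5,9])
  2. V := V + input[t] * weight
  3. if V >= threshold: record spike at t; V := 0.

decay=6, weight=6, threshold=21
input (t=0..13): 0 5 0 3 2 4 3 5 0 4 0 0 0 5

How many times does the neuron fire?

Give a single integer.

Answer: 6

Derivation:
t=0: input=0 -> V=0
t=1: input=5 -> V=0 FIRE
t=2: input=0 -> V=0
t=3: input=3 -> V=18
t=4: input=2 -> V=0 FIRE
t=5: input=4 -> V=0 FIRE
t=6: input=3 -> V=18
t=7: input=5 -> V=0 FIRE
t=8: input=0 -> V=0
t=9: input=4 -> V=0 FIRE
t=10: input=0 -> V=0
t=11: input=0 -> V=0
t=12: input=0 -> V=0
t=13: input=5 -> V=0 FIRE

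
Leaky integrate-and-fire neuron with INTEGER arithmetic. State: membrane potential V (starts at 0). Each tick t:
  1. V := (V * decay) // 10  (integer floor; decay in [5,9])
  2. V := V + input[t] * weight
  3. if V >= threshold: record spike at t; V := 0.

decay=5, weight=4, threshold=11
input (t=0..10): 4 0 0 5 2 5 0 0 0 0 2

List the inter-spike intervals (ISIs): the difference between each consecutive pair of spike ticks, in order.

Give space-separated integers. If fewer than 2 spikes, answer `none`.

t=0: input=4 -> V=0 FIRE
t=1: input=0 -> V=0
t=2: input=0 -> V=0
t=3: input=5 -> V=0 FIRE
t=4: input=2 -> V=8
t=5: input=5 -> V=0 FIRE
t=6: input=0 -> V=0
t=7: input=0 -> V=0
t=8: input=0 -> V=0
t=9: input=0 -> V=0
t=10: input=2 -> V=8

Answer: 3 2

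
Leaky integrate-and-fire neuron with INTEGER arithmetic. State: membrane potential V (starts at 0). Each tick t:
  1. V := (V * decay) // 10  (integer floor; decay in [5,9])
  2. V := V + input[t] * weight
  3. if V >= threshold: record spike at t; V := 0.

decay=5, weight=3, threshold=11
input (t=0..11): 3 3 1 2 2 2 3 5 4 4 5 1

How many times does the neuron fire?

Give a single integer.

Answer: 6

Derivation:
t=0: input=3 -> V=9
t=1: input=3 -> V=0 FIRE
t=2: input=1 -> V=3
t=3: input=2 -> V=7
t=4: input=2 -> V=9
t=5: input=2 -> V=10
t=6: input=3 -> V=0 FIRE
t=7: input=5 -> V=0 FIRE
t=8: input=4 -> V=0 FIRE
t=9: input=4 -> V=0 FIRE
t=10: input=5 -> V=0 FIRE
t=11: input=1 -> V=3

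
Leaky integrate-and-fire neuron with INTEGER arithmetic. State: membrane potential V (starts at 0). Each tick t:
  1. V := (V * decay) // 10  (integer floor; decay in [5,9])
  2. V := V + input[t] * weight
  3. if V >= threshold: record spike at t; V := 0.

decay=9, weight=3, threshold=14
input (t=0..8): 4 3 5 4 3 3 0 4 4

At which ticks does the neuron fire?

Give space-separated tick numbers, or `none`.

Answer: 1 2 4 7

Derivation:
t=0: input=4 -> V=12
t=1: input=3 -> V=0 FIRE
t=2: input=5 -> V=0 FIRE
t=3: input=4 -> V=12
t=4: input=3 -> V=0 FIRE
t=5: input=3 -> V=9
t=6: input=0 -> V=8
t=7: input=4 -> V=0 FIRE
t=8: input=4 -> V=12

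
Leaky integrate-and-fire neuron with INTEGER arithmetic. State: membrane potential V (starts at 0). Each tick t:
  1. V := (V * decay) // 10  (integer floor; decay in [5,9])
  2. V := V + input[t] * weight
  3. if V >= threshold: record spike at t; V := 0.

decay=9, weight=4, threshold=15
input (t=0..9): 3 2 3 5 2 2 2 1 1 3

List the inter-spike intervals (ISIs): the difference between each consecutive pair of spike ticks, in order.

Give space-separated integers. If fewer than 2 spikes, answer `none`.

t=0: input=3 -> V=12
t=1: input=2 -> V=0 FIRE
t=2: input=3 -> V=12
t=3: input=5 -> V=0 FIRE
t=4: input=2 -> V=8
t=5: input=2 -> V=0 FIRE
t=6: input=2 -> V=8
t=7: input=1 -> V=11
t=8: input=1 -> V=13
t=9: input=3 -> V=0 FIRE

Answer: 2 2 4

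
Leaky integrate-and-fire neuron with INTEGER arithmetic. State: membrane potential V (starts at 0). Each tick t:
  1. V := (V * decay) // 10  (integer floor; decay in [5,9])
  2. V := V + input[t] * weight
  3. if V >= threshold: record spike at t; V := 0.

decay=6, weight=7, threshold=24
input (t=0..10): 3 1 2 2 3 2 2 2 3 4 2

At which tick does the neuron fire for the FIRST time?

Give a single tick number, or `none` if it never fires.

t=0: input=3 -> V=21
t=1: input=1 -> V=19
t=2: input=2 -> V=0 FIRE
t=3: input=2 -> V=14
t=4: input=3 -> V=0 FIRE
t=5: input=2 -> V=14
t=6: input=2 -> V=22
t=7: input=2 -> V=0 FIRE
t=8: input=3 -> V=21
t=9: input=4 -> V=0 FIRE
t=10: input=2 -> V=14

Answer: 2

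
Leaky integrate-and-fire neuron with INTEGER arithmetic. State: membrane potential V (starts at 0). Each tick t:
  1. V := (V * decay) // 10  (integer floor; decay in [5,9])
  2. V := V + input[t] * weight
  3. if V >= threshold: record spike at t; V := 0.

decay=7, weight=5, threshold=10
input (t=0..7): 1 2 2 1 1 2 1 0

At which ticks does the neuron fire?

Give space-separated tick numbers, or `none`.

Answer: 1 2 5

Derivation:
t=0: input=1 -> V=5
t=1: input=2 -> V=0 FIRE
t=2: input=2 -> V=0 FIRE
t=3: input=1 -> V=5
t=4: input=1 -> V=8
t=5: input=2 -> V=0 FIRE
t=6: input=1 -> V=5
t=7: input=0 -> V=3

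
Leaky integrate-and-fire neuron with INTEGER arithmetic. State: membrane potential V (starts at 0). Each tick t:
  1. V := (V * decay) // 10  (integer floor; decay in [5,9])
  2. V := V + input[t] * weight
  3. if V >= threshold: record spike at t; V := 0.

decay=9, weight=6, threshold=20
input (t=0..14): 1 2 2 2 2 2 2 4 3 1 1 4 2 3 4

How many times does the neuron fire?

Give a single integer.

t=0: input=1 -> V=6
t=1: input=2 -> V=17
t=2: input=2 -> V=0 FIRE
t=3: input=2 -> V=12
t=4: input=2 -> V=0 FIRE
t=5: input=2 -> V=12
t=6: input=2 -> V=0 FIRE
t=7: input=4 -> V=0 FIRE
t=8: input=3 -> V=18
t=9: input=1 -> V=0 FIRE
t=10: input=1 -> V=6
t=11: input=4 -> V=0 FIRE
t=12: input=2 -> V=12
t=13: input=3 -> V=0 FIRE
t=14: input=4 -> V=0 FIRE

Answer: 8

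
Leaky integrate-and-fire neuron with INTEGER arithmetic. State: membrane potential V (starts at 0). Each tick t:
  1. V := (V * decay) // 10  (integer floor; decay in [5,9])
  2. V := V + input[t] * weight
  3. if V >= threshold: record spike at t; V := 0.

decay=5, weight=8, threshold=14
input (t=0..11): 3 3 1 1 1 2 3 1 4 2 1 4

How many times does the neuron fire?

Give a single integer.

Answer: 8

Derivation:
t=0: input=3 -> V=0 FIRE
t=1: input=3 -> V=0 FIRE
t=2: input=1 -> V=8
t=3: input=1 -> V=12
t=4: input=1 -> V=0 FIRE
t=5: input=2 -> V=0 FIRE
t=6: input=3 -> V=0 FIRE
t=7: input=1 -> V=8
t=8: input=4 -> V=0 FIRE
t=9: input=2 -> V=0 FIRE
t=10: input=1 -> V=8
t=11: input=4 -> V=0 FIRE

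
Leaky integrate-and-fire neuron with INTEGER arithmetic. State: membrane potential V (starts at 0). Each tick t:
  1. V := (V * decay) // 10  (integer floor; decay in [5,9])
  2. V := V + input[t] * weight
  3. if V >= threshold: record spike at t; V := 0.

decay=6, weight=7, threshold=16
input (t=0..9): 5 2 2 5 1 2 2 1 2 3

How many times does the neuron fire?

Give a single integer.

t=0: input=5 -> V=0 FIRE
t=1: input=2 -> V=14
t=2: input=2 -> V=0 FIRE
t=3: input=5 -> V=0 FIRE
t=4: input=1 -> V=7
t=5: input=2 -> V=0 FIRE
t=6: input=2 -> V=14
t=7: input=1 -> V=15
t=8: input=2 -> V=0 FIRE
t=9: input=3 -> V=0 FIRE

Answer: 6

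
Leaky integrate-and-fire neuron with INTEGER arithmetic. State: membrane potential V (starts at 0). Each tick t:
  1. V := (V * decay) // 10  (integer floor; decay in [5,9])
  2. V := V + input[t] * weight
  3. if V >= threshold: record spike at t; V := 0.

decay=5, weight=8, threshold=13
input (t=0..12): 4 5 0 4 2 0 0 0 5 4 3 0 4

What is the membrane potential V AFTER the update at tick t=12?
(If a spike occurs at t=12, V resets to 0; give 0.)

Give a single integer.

Answer: 0

Derivation:
t=0: input=4 -> V=0 FIRE
t=1: input=5 -> V=0 FIRE
t=2: input=0 -> V=0
t=3: input=4 -> V=0 FIRE
t=4: input=2 -> V=0 FIRE
t=5: input=0 -> V=0
t=6: input=0 -> V=0
t=7: input=0 -> V=0
t=8: input=5 -> V=0 FIRE
t=9: input=4 -> V=0 FIRE
t=10: input=3 -> V=0 FIRE
t=11: input=0 -> V=0
t=12: input=4 -> V=0 FIRE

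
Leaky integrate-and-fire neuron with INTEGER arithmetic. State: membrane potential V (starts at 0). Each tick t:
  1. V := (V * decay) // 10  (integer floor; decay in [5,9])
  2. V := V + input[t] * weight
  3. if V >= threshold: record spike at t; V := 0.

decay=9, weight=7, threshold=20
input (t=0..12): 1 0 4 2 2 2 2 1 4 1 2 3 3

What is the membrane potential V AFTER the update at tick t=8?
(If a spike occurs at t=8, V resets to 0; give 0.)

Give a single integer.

Answer: 0

Derivation:
t=0: input=1 -> V=7
t=1: input=0 -> V=6
t=2: input=4 -> V=0 FIRE
t=3: input=2 -> V=14
t=4: input=2 -> V=0 FIRE
t=5: input=2 -> V=14
t=6: input=2 -> V=0 FIRE
t=7: input=1 -> V=7
t=8: input=4 -> V=0 FIRE
t=9: input=1 -> V=7
t=10: input=2 -> V=0 FIRE
t=11: input=3 -> V=0 FIRE
t=12: input=3 -> V=0 FIRE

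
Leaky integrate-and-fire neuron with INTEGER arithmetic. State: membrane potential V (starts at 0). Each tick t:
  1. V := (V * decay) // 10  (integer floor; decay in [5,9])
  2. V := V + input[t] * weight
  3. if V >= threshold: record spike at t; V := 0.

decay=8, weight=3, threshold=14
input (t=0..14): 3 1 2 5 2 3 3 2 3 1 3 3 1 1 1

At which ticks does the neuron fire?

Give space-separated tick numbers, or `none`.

t=0: input=3 -> V=9
t=1: input=1 -> V=10
t=2: input=2 -> V=0 FIRE
t=3: input=5 -> V=0 FIRE
t=4: input=2 -> V=6
t=5: input=3 -> V=13
t=6: input=3 -> V=0 FIRE
t=7: input=2 -> V=6
t=8: input=3 -> V=13
t=9: input=1 -> V=13
t=10: input=3 -> V=0 FIRE
t=11: input=3 -> V=9
t=12: input=1 -> V=10
t=13: input=1 -> V=11
t=14: input=1 -> V=11

Answer: 2 3 6 10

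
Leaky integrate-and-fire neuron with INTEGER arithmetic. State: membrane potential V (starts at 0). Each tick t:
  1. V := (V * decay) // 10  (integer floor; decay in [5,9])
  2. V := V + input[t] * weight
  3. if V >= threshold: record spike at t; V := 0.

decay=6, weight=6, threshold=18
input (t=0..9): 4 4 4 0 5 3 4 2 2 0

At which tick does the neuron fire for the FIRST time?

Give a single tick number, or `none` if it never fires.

t=0: input=4 -> V=0 FIRE
t=1: input=4 -> V=0 FIRE
t=2: input=4 -> V=0 FIRE
t=3: input=0 -> V=0
t=4: input=5 -> V=0 FIRE
t=5: input=3 -> V=0 FIRE
t=6: input=4 -> V=0 FIRE
t=7: input=2 -> V=12
t=8: input=2 -> V=0 FIRE
t=9: input=0 -> V=0

Answer: 0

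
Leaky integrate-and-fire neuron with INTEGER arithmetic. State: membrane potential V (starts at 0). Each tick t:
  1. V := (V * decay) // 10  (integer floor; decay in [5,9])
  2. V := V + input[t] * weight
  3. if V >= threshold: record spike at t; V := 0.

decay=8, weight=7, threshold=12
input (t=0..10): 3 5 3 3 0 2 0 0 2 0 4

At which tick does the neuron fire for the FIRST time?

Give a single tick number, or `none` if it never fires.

t=0: input=3 -> V=0 FIRE
t=1: input=5 -> V=0 FIRE
t=2: input=3 -> V=0 FIRE
t=3: input=3 -> V=0 FIRE
t=4: input=0 -> V=0
t=5: input=2 -> V=0 FIRE
t=6: input=0 -> V=0
t=7: input=0 -> V=0
t=8: input=2 -> V=0 FIRE
t=9: input=0 -> V=0
t=10: input=4 -> V=0 FIRE

Answer: 0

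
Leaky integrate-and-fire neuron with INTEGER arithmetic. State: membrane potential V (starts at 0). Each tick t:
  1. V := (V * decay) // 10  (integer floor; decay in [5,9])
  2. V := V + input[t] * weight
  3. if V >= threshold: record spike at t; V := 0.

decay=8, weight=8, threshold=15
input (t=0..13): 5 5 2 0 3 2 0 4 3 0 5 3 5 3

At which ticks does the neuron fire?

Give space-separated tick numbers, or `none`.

t=0: input=5 -> V=0 FIRE
t=1: input=5 -> V=0 FIRE
t=2: input=2 -> V=0 FIRE
t=3: input=0 -> V=0
t=4: input=3 -> V=0 FIRE
t=5: input=2 -> V=0 FIRE
t=6: input=0 -> V=0
t=7: input=4 -> V=0 FIRE
t=8: input=3 -> V=0 FIRE
t=9: input=0 -> V=0
t=10: input=5 -> V=0 FIRE
t=11: input=3 -> V=0 FIRE
t=12: input=5 -> V=0 FIRE
t=13: input=3 -> V=0 FIRE

Answer: 0 1 2 4 5 7 8 10 11 12 13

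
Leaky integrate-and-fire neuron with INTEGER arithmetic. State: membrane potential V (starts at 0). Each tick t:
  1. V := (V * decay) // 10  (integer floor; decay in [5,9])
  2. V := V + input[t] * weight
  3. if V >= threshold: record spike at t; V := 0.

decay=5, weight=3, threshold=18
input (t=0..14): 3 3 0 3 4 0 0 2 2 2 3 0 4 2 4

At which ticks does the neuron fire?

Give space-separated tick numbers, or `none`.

t=0: input=3 -> V=9
t=1: input=3 -> V=13
t=2: input=0 -> V=6
t=3: input=3 -> V=12
t=4: input=4 -> V=0 FIRE
t=5: input=0 -> V=0
t=6: input=0 -> V=0
t=7: input=2 -> V=6
t=8: input=2 -> V=9
t=9: input=2 -> V=10
t=10: input=3 -> V=14
t=11: input=0 -> V=7
t=12: input=4 -> V=15
t=13: input=2 -> V=13
t=14: input=4 -> V=0 FIRE

Answer: 4 14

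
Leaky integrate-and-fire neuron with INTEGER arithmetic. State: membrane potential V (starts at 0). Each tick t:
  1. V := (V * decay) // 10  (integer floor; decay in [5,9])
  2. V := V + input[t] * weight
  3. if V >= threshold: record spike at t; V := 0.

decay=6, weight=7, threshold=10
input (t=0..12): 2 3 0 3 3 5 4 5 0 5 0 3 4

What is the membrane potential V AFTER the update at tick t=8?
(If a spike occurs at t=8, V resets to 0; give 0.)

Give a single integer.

t=0: input=2 -> V=0 FIRE
t=1: input=3 -> V=0 FIRE
t=2: input=0 -> V=0
t=3: input=3 -> V=0 FIRE
t=4: input=3 -> V=0 FIRE
t=5: input=5 -> V=0 FIRE
t=6: input=4 -> V=0 FIRE
t=7: input=5 -> V=0 FIRE
t=8: input=0 -> V=0
t=9: input=5 -> V=0 FIRE
t=10: input=0 -> V=0
t=11: input=3 -> V=0 FIRE
t=12: input=4 -> V=0 FIRE

Answer: 0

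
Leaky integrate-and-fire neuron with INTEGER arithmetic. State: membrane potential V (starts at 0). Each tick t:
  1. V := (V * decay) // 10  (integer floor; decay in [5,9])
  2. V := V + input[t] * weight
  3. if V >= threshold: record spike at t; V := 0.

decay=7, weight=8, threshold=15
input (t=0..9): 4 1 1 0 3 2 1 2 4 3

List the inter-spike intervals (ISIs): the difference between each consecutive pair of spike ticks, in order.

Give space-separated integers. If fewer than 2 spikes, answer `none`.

t=0: input=4 -> V=0 FIRE
t=1: input=1 -> V=8
t=2: input=1 -> V=13
t=3: input=0 -> V=9
t=4: input=3 -> V=0 FIRE
t=5: input=2 -> V=0 FIRE
t=6: input=1 -> V=8
t=7: input=2 -> V=0 FIRE
t=8: input=4 -> V=0 FIRE
t=9: input=3 -> V=0 FIRE

Answer: 4 1 2 1 1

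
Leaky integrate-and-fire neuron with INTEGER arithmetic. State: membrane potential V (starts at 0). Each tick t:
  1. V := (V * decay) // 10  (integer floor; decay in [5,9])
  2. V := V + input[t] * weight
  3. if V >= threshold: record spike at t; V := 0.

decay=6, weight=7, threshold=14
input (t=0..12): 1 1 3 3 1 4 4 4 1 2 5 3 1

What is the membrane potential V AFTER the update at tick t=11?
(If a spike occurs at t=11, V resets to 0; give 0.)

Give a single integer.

Answer: 0

Derivation:
t=0: input=1 -> V=7
t=1: input=1 -> V=11
t=2: input=3 -> V=0 FIRE
t=3: input=3 -> V=0 FIRE
t=4: input=1 -> V=7
t=5: input=4 -> V=0 FIRE
t=6: input=4 -> V=0 FIRE
t=7: input=4 -> V=0 FIRE
t=8: input=1 -> V=7
t=9: input=2 -> V=0 FIRE
t=10: input=5 -> V=0 FIRE
t=11: input=3 -> V=0 FIRE
t=12: input=1 -> V=7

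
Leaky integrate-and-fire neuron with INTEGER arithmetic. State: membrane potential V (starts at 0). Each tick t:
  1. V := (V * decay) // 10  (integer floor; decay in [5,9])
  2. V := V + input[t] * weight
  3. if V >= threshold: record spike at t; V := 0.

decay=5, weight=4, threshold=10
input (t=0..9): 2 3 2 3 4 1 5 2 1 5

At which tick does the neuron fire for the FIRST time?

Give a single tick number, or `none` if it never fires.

t=0: input=2 -> V=8
t=1: input=3 -> V=0 FIRE
t=2: input=2 -> V=8
t=3: input=3 -> V=0 FIRE
t=4: input=4 -> V=0 FIRE
t=5: input=1 -> V=4
t=6: input=5 -> V=0 FIRE
t=7: input=2 -> V=8
t=8: input=1 -> V=8
t=9: input=5 -> V=0 FIRE

Answer: 1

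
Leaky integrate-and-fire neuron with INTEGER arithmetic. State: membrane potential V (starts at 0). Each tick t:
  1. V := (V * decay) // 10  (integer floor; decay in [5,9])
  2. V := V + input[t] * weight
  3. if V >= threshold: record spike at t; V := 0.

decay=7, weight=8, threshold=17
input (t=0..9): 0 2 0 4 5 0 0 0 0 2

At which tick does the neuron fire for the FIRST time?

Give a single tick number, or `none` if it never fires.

Answer: 3

Derivation:
t=0: input=0 -> V=0
t=1: input=2 -> V=16
t=2: input=0 -> V=11
t=3: input=4 -> V=0 FIRE
t=4: input=5 -> V=0 FIRE
t=5: input=0 -> V=0
t=6: input=0 -> V=0
t=7: input=0 -> V=0
t=8: input=0 -> V=0
t=9: input=2 -> V=16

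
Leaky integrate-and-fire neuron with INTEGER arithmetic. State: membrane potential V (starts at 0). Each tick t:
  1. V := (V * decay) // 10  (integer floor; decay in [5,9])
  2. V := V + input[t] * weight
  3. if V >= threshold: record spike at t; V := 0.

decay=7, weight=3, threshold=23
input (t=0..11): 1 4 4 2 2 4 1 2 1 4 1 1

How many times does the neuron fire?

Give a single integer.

Answer: 1

Derivation:
t=0: input=1 -> V=3
t=1: input=4 -> V=14
t=2: input=4 -> V=21
t=3: input=2 -> V=20
t=4: input=2 -> V=20
t=5: input=4 -> V=0 FIRE
t=6: input=1 -> V=3
t=7: input=2 -> V=8
t=8: input=1 -> V=8
t=9: input=4 -> V=17
t=10: input=1 -> V=14
t=11: input=1 -> V=12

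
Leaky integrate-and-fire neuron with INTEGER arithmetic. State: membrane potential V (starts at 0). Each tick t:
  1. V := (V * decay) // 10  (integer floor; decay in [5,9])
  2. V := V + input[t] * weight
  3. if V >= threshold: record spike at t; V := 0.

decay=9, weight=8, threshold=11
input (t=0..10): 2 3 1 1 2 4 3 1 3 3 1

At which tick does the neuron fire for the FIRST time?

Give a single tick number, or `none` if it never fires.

t=0: input=2 -> V=0 FIRE
t=1: input=3 -> V=0 FIRE
t=2: input=1 -> V=8
t=3: input=1 -> V=0 FIRE
t=4: input=2 -> V=0 FIRE
t=5: input=4 -> V=0 FIRE
t=6: input=3 -> V=0 FIRE
t=7: input=1 -> V=8
t=8: input=3 -> V=0 FIRE
t=9: input=3 -> V=0 FIRE
t=10: input=1 -> V=8

Answer: 0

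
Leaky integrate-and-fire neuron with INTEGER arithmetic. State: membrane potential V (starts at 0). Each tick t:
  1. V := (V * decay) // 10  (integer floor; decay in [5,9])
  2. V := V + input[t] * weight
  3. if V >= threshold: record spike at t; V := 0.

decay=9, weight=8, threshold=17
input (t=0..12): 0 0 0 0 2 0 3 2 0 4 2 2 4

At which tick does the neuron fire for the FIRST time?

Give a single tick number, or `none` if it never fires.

Answer: 6

Derivation:
t=0: input=0 -> V=0
t=1: input=0 -> V=0
t=2: input=0 -> V=0
t=3: input=0 -> V=0
t=4: input=2 -> V=16
t=5: input=0 -> V=14
t=6: input=3 -> V=0 FIRE
t=7: input=2 -> V=16
t=8: input=0 -> V=14
t=9: input=4 -> V=0 FIRE
t=10: input=2 -> V=16
t=11: input=2 -> V=0 FIRE
t=12: input=4 -> V=0 FIRE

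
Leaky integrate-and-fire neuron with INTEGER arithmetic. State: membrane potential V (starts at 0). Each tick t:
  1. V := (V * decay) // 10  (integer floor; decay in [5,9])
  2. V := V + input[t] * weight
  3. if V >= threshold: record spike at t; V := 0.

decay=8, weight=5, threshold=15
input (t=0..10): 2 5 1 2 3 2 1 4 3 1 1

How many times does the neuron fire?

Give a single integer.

t=0: input=2 -> V=10
t=1: input=5 -> V=0 FIRE
t=2: input=1 -> V=5
t=3: input=2 -> V=14
t=4: input=3 -> V=0 FIRE
t=5: input=2 -> V=10
t=6: input=1 -> V=13
t=7: input=4 -> V=0 FIRE
t=8: input=3 -> V=0 FIRE
t=9: input=1 -> V=5
t=10: input=1 -> V=9

Answer: 4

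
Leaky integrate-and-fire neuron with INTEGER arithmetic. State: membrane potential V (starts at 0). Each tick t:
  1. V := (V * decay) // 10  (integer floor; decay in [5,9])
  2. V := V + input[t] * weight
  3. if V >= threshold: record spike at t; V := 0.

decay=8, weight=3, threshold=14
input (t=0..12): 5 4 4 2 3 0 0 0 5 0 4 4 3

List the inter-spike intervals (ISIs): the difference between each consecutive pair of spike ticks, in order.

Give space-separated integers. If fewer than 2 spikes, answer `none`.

Answer: 2 6 3

Derivation:
t=0: input=5 -> V=0 FIRE
t=1: input=4 -> V=12
t=2: input=4 -> V=0 FIRE
t=3: input=2 -> V=6
t=4: input=3 -> V=13
t=5: input=0 -> V=10
t=6: input=0 -> V=8
t=7: input=0 -> V=6
t=8: input=5 -> V=0 FIRE
t=9: input=0 -> V=0
t=10: input=4 -> V=12
t=11: input=4 -> V=0 FIRE
t=12: input=3 -> V=9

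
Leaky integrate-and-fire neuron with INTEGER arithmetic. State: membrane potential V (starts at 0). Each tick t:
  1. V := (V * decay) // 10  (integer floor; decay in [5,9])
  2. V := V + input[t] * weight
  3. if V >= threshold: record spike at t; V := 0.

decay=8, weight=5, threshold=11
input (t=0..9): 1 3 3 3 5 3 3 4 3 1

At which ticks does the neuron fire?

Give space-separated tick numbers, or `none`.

Answer: 1 2 3 4 5 6 7 8

Derivation:
t=0: input=1 -> V=5
t=1: input=3 -> V=0 FIRE
t=2: input=3 -> V=0 FIRE
t=3: input=3 -> V=0 FIRE
t=4: input=5 -> V=0 FIRE
t=5: input=3 -> V=0 FIRE
t=6: input=3 -> V=0 FIRE
t=7: input=4 -> V=0 FIRE
t=8: input=3 -> V=0 FIRE
t=9: input=1 -> V=5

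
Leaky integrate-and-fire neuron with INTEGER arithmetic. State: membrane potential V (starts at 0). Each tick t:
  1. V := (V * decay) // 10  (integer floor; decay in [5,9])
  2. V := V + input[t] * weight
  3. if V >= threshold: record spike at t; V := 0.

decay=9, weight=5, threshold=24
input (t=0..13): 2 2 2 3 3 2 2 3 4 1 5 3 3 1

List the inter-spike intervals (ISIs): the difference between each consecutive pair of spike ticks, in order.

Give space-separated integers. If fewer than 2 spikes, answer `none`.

t=0: input=2 -> V=10
t=1: input=2 -> V=19
t=2: input=2 -> V=0 FIRE
t=3: input=3 -> V=15
t=4: input=3 -> V=0 FIRE
t=5: input=2 -> V=10
t=6: input=2 -> V=19
t=7: input=3 -> V=0 FIRE
t=8: input=4 -> V=20
t=9: input=1 -> V=23
t=10: input=5 -> V=0 FIRE
t=11: input=3 -> V=15
t=12: input=3 -> V=0 FIRE
t=13: input=1 -> V=5

Answer: 2 3 3 2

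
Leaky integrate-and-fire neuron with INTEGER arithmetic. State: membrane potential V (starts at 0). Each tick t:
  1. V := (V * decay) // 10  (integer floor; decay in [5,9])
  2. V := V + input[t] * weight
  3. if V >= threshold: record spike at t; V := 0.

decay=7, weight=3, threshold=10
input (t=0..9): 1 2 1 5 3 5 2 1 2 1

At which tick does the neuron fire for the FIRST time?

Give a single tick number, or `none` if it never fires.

t=0: input=1 -> V=3
t=1: input=2 -> V=8
t=2: input=1 -> V=8
t=3: input=5 -> V=0 FIRE
t=4: input=3 -> V=9
t=5: input=5 -> V=0 FIRE
t=6: input=2 -> V=6
t=7: input=1 -> V=7
t=8: input=2 -> V=0 FIRE
t=9: input=1 -> V=3

Answer: 3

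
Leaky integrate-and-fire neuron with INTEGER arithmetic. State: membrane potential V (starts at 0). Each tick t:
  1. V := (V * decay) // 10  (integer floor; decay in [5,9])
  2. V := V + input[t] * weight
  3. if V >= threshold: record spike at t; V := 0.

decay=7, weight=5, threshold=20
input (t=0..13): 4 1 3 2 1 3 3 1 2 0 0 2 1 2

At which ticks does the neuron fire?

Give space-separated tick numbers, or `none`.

Answer: 0 3 6

Derivation:
t=0: input=4 -> V=0 FIRE
t=1: input=1 -> V=5
t=2: input=3 -> V=18
t=3: input=2 -> V=0 FIRE
t=4: input=1 -> V=5
t=5: input=3 -> V=18
t=6: input=3 -> V=0 FIRE
t=7: input=1 -> V=5
t=8: input=2 -> V=13
t=9: input=0 -> V=9
t=10: input=0 -> V=6
t=11: input=2 -> V=14
t=12: input=1 -> V=14
t=13: input=2 -> V=19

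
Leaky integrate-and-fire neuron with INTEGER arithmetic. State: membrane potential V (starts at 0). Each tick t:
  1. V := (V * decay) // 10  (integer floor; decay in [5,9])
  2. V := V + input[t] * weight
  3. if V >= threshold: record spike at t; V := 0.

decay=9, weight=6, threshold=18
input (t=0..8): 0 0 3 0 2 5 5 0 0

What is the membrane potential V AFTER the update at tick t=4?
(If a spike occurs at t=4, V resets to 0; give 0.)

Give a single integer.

Answer: 12

Derivation:
t=0: input=0 -> V=0
t=1: input=0 -> V=0
t=2: input=3 -> V=0 FIRE
t=3: input=0 -> V=0
t=4: input=2 -> V=12
t=5: input=5 -> V=0 FIRE
t=6: input=5 -> V=0 FIRE
t=7: input=0 -> V=0
t=8: input=0 -> V=0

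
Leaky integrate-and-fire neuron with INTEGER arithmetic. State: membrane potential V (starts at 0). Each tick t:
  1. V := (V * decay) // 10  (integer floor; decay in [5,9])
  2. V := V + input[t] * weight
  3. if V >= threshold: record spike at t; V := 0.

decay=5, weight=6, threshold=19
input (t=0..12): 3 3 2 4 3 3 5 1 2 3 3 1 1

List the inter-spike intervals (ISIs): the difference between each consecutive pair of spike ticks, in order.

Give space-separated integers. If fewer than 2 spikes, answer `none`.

t=0: input=3 -> V=18
t=1: input=3 -> V=0 FIRE
t=2: input=2 -> V=12
t=3: input=4 -> V=0 FIRE
t=4: input=3 -> V=18
t=5: input=3 -> V=0 FIRE
t=6: input=5 -> V=0 FIRE
t=7: input=1 -> V=6
t=8: input=2 -> V=15
t=9: input=3 -> V=0 FIRE
t=10: input=3 -> V=18
t=11: input=1 -> V=15
t=12: input=1 -> V=13

Answer: 2 2 1 3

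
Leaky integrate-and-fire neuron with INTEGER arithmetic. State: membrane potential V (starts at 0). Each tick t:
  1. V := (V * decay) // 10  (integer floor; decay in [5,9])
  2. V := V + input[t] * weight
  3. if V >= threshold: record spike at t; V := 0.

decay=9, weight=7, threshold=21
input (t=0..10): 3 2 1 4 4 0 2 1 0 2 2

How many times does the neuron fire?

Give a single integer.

t=0: input=3 -> V=0 FIRE
t=1: input=2 -> V=14
t=2: input=1 -> V=19
t=3: input=4 -> V=0 FIRE
t=4: input=4 -> V=0 FIRE
t=5: input=0 -> V=0
t=6: input=2 -> V=14
t=7: input=1 -> V=19
t=8: input=0 -> V=17
t=9: input=2 -> V=0 FIRE
t=10: input=2 -> V=14

Answer: 4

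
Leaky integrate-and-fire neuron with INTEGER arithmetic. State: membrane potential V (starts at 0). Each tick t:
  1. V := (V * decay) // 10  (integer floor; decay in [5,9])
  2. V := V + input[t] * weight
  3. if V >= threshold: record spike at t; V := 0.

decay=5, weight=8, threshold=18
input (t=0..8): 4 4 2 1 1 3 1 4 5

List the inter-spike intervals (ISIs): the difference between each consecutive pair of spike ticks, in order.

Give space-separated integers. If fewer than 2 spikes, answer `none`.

Answer: 1 4 2 1

Derivation:
t=0: input=4 -> V=0 FIRE
t=1: input=4 -> V=0 FIRE
t=2: input=2 -> V=16
t=3: input=1 -> V=16
t=4: input=1 -> V=16
t=5: input=3 -> V=0 FIRE
t=6: input=1 -> V=8
t=7: input=4 -> V=0 FIRE
t=8: input=5 -> V=0 FIRE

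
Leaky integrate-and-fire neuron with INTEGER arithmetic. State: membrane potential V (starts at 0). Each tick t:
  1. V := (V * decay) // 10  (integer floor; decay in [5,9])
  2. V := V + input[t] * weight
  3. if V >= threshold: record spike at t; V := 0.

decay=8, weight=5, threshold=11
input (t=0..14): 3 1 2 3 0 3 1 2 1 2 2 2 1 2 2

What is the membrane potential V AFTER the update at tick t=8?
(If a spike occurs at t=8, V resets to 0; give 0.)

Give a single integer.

t=0: input=3 -> V=0 FIRE
t=1: input=1 -> V=5
t=2: input=2 -> V=0 FIRE
t=3: input=3 -> V=0 FIRE
t=4: input=0 -> V=0
t=5: input=3 -> V=0 FIRE
t=6: input=1 -> V=5
t=7: input=2 -> V=0 FIRE
t=8: input=1 -> V=5
t=9: input=2 -> V=0 FIRE
t=10: input=2 -> V=10
t=11: input=2 -> V=0 FIRE
t=12: input=1 -> V=5
t=13: input=2 -> V=0 FIRE
t=14: input=2 -> V=10

Answer: 5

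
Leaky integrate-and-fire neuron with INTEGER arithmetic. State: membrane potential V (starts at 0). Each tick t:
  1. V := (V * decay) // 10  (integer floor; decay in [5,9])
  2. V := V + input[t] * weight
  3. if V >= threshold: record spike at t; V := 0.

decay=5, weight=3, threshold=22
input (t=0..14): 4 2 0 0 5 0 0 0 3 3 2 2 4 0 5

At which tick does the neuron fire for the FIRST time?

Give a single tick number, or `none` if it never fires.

Answer: none

Derivation:
t=0: input=4 -> V=12
t=1: input=2 -> V=12
t=2: input=0 -> V=6
t=3: input=0 -> V=3
t=4: input=5 -> V=16
t=5: input=0 -> V=8
t=6: input=0 -> V=4
t=7: input=0 -> V=2
t=8: input=3 -> V=10
t=9: input=3 -> V=14
t=10: input=2 -> V=13
t=11: input=2 -> V=12
t=12: input=4 -> V=18
t=13: input=0 -> V=9
t=14: input=5 -> V=19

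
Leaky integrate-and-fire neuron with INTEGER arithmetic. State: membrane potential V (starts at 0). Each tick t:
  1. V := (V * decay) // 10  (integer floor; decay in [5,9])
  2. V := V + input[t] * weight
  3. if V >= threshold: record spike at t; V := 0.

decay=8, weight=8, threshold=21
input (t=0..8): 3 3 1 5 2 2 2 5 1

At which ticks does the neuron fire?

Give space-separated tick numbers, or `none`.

Answer: 0 1 3 5 7

Derivation:
t=0: input=3 -> V=0 FIRE
t=1: input=3 -> V=0 FIRE
t=2: input=1 -> V=8
t=3: input=5 -> V=0 FIRE
t=4: input=2 -> V=16
t=5: input=2 -> V=0 FIRE
t=6: input=2 -> V=16
t=7: input=5 -> V=0 FIRE
t=8: input=1 -> V=8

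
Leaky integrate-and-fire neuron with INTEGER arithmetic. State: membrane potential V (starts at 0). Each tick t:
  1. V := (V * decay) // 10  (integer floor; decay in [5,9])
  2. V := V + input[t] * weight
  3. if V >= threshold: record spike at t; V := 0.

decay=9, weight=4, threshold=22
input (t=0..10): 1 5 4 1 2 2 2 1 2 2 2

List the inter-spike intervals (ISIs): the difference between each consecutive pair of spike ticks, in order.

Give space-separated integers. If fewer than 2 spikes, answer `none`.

Answer: 3 4

Derivation:
t=0: input=1 -> V=4
t=1: input=5 -> V=0 FIRE
t=2: input=4 -> V=16
t=3: input=1 -> V=18
t=4: input=2 -> V=0 FIRE
t=5: input=2 -> V=8
t=6: input=2 -> V=15
t=7: input=1 -> V=17
t=8: input=2 -> V=0 FIRE
t=9: input=2 -> V=8
t=10: input=2 -> V=15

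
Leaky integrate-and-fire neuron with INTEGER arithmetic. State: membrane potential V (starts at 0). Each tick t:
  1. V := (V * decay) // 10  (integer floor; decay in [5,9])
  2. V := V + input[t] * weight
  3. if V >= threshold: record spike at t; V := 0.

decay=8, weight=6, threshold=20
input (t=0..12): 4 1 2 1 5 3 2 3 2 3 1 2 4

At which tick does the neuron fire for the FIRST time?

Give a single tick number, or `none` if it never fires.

Answer: 0

Derivation:
t=0: input=4 -> V=0 FIRE
t=1: input=1 -> V=6
t=2: input=2 -> V=16
t=3: input=1 -> V=18
t=4: input=5 -> V=0 FIRE
t=5: input=3 -> V=18
t=6: input=2 -> V=0 FIRE
t=7: input=3 -> V=18
t=8: input=2 -> V=0 FIRE
t=9: input=3 -> V=18
t=10: input=1 -> V=0 FIRE
t=11: input=2 -> V=12
t=12: input=4 -> V=0 FIRE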